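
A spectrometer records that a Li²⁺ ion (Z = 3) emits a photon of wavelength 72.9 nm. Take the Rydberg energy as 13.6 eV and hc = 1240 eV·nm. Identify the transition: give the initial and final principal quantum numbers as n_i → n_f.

The photon energy is ΔE = hc/λ = 1240 / 72.9 = 17.01 eV.
With Z = 3, ΔE = 122.4 × (1/n_f² − 1/n_i²), so 1/n_f² − 1/n_i² = 0.1390.
Trying n_f = 2 gives 1/n_i² = 0.1110, i.e. n_i ≈ 3; this pair matches.

n_i = 3, n_f = 2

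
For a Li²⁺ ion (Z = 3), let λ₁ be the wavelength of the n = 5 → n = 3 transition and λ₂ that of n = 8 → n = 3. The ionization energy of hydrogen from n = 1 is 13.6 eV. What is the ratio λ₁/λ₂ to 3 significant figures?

λ ∝ 1/ΔE ∝ 1/(1/n_f² − 1/n_i²), and the Z² and hc factors cancel in the ratio.
λ₁/λ₂ = (1/3² − 1/8²)/(1/3² − 1/5²) = 0.09549/0.07111 = 1.34.

1.34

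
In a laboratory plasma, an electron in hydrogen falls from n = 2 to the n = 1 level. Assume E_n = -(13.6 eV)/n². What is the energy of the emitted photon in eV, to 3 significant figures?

10.2 eV

E_2 = −13.60/4 = −3.400 eV and E_1 = −13.60/1 = −13.60 eV.
The photon energy is |E_2 − E_1| = 10.2 eV.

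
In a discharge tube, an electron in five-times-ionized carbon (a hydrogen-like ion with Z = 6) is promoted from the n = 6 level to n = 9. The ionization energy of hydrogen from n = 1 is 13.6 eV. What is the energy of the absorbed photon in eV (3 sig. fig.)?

The Bohr energies scale as Z², so for Z = 6: E_n = −489.6/n² eV.
E_9 = −489.6/81 = −6.044 eV and E_6 = −489.6/36 = −13.60 eV.
The photon energy is |E_9 − E_6| = 7.56 eV.

7.56 eV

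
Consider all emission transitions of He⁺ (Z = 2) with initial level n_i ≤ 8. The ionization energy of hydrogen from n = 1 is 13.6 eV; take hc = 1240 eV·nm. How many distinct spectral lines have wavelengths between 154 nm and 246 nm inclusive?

2

Enumerate all n_i → n_f pairs with 1 ≤ n_f < n_i ≤ 8 and compute λ = 1240 / [13.6·4·(1/n_f² − 1/n_i²)].
Lines falling in [154, 246] nm: 3→2 (164.1 nm), 8→3 (238.7 nm).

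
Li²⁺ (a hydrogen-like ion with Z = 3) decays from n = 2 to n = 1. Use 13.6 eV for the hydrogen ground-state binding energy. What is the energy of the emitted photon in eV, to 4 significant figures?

91.80 eV

The Bohr energies scale as Z², so for Z = 3: E_n = −122.4/n² eV.
E_2 = −122.4/4 = −30.60 eV and E_1 = −122.4/1 = −122.4 eV.
The photon energy is |E_2 − E_1| = 91.80 eV.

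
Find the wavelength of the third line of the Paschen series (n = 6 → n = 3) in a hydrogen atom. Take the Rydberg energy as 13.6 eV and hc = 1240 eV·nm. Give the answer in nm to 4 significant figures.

The Paschen series terminates on n_f = 3; the third line has n_i = 3+3 = 6.
ΔE = 13.60 × (1/3² − 1/6²) = 1.133 eV.
λ = 1240 / 1.133 = 1094 nm.

1094 nm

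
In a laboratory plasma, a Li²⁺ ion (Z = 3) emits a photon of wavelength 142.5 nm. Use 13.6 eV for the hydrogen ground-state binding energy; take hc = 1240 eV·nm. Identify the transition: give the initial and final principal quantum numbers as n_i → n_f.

The photon energy is ΔE = hc/λ = 1240 / 142.5 = 8.702 eV.
With Z = 3, ΔE = 122.4 × (1/n_f² − 1/n_i²), so 1/n_f² − 1/n_i² = 0.07109.
Trying n_f = 3 gives 1/n_i² = 0.04002, i.e. n_i ≈ 5; this pair matches.

n_i = 5, n_f = 3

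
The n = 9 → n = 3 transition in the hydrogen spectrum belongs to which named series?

The series is set by the lower level: n_f = 3 is the Paschen series.

Paschen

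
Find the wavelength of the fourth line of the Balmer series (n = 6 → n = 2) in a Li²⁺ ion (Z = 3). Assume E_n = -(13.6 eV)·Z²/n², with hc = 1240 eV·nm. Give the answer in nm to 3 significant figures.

45.6 nm

The Balmer series terminates on n_f = 2; the fourth line has n_i = 2+4 = 6.
ΔE = 122.4 × (1/2² − 1/6²) = 27.20 eV.
λ = 1240 / 27.20 = 45.6 nm.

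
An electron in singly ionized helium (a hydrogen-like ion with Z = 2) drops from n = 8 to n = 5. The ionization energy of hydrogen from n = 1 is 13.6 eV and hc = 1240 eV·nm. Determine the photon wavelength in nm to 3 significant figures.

For Z = 2 the level energies scale as Z², so the effective Rydberg energy is 13.6 × 4 = 54.40 eV.
ΔE = 54.40 × (1/5² − 1/8²) = 54.40 × 0.02438 = 1.326 eV.
λ = hc/ΔE = 1240 / 1.326 = 935 nm.

935 nm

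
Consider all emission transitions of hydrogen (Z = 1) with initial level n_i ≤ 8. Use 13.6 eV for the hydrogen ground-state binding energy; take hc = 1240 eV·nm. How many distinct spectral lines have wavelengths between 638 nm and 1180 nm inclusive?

Enumerate all n_i → n_f pairs with 1 ≤ n_f < n_i ≤ 8 and compute λ = 1240 / [13.6·1·(1/n_f² − 1/n_i²)].
Lines falling in [638, 1180] nm: 3→2 (656.5 nm), 8→3 (954.9 nm), 7→3 (1005 nm), 6→3 (1094 nm).

4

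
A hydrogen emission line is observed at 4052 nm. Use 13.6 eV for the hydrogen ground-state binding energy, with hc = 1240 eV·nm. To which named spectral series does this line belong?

ΔE = 1240/4052 = 0.3060 eV.
This matches 13.6 × (1/4² − 1/5²), so n_f = 4: the Brackett series.

Brackett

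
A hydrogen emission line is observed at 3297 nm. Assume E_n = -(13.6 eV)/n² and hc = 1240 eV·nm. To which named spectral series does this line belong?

ΔE = 1240/3297 = 0.3761 eV.
This matches 13.6 × (1/5² − 1/9²), so n_f = 5: the Pfund series.

Pfund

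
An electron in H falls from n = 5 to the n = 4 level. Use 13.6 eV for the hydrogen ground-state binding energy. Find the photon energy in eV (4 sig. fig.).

E_5 = −13.60/25 = −0.5440 eV and E_4 = −13.60/16 = −0.8500 eV.
The photon energy is |E_5 − E_4| = 0.3060 eV.

0.3060 eV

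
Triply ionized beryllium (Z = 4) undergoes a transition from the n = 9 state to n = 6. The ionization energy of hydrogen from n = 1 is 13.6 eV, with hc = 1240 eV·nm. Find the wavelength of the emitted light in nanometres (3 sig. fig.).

369 nm

For Z = 4 the level energies scale as Z², so the effective Rydberg energy is 13.6 × 16 = 217.6 eV.
ΔE = 217.6 × (1/6² − 1/9²) = 217.6 × 0.01543 = 3.358 eV.
λ = hc/ΔE = 1240 / 3.358 = 369 nm.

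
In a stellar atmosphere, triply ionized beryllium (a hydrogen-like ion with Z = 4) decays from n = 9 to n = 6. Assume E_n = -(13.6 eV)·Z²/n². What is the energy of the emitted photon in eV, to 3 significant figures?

The Bohr energies scale as Z², so for Z = 4: E_n = −217.6/n² eV.
E_9 = −217.6/81 = −2.686 eV and E_6 = −217.6/36 = −6.044 eV.
The photon energy is |E_9 − E_6| = 3.36 eV.

3.36 eV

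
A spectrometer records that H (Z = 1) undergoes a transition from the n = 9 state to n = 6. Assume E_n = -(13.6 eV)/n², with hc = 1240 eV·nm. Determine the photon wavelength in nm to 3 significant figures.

5910 nm

ΔE = 13.60 × (1/6² − 1/9²) = 13.60 × 0.01543 = 0.2099 eV.
λ = hc/ΔE = 1240 / 0.2099 = 5910 nm.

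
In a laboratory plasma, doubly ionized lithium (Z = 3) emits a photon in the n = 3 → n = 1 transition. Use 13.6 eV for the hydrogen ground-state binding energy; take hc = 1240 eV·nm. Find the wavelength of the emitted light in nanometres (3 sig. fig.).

For Z = 3 the level energies scale as Z², so the effective Rydberg energy is 13.6 × 9 = 122.4 eV.
ΔE = 122.4 × (1/1² − 1/3²) = 122.4 × 0.8889 = 108.8 eV.
λ = hc/ΔE = 1240 / 108.8 = 11.4 nm.

11.4 nm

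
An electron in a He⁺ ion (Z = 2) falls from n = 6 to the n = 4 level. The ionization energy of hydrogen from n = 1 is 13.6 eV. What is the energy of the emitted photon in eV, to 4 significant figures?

The Bohr energies scale as Z², so for Z = 2: E_n = −54.40/n² eV.
E_6 = −54.40/36 = −1.511 eV and E_4 = −54.40/16 = −3.400 eV.
The photon energy is |E_6 − E_4| = 1.889 eV.

1.889 eV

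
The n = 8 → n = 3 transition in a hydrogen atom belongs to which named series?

The series is set by the lower level: n_f = 3 is the Paschen series.

Paschen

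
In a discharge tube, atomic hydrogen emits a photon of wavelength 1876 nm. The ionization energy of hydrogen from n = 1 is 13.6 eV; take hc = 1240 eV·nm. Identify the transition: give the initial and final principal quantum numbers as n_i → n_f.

n_i = 4, n_f = 3

The photon energy is ΔE = hc/λ = 1240 / 1876 = 0.6610 eV.
With Z = 1, ΔE = 13.60 × (1/n_f² − 1/n_i²), so 1/n_f² − 1/n_i² = 0.04860.
Trying n_f = 3 gives 1/n_i² = 0.06251, i.e. n_i ≈ 4; this pair matches.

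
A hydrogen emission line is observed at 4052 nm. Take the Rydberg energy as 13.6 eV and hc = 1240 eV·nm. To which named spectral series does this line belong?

Brackett

ΔE = 1240/4052 = 0.3060 eV.
This matches 13.6 × (1/4² − 1/5²), so n_f = 4: the Brackett series.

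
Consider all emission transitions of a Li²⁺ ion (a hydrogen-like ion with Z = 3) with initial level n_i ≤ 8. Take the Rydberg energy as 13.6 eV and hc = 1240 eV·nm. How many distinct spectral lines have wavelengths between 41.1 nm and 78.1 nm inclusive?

6

Enumerate all n_i → n_f pairs with 1 ≤ n_f < n_i ≤ 8 and compute λ = 1240 / [13.6·9·(1/n_f² − 1/n_i²)].
Lines falling in [41.1, 78.1] nm: 8→2 (43.22 nm), 7→2 (44.12 nm), 6→2 (45.59 nm), 5→2 (48.24 nm), 4→2 (54.03 nm), 3→2 (72.94 nm).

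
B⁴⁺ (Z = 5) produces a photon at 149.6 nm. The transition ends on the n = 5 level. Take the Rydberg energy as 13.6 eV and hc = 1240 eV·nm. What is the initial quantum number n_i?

The photon energy is ΔE = hc/λ = 1240 / 149.6 = 8.289 eV.
With Z = 5, ΔE = 340.0 × (1/n_f² − 1/n_i²), so 1/n_f² − 1/n_i² = 0.02438.
With n_f = 5: 1/n_i² = 1/25 − 0.02438 = 0.01562, so n_i ≈ 8.00.

n_i = 8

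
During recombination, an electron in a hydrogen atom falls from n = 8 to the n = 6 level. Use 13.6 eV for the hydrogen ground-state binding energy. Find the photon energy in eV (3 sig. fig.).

E_8 = −13.60/64 = −0.2125 eV and E_6 = −13.60/36 = −0.3778 eV.
The photon energy is |E_8 − E_6| = 0.165 eV.

0.165 eV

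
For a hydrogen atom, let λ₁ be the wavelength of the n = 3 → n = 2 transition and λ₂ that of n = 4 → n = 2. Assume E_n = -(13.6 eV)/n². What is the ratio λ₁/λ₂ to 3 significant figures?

λ ∝ 1/ΔE ∝ 1/(1/n_f² − 1/n_i²), and the Z² and hc factors cancel in the ratio.
λ₁/λ₂ = (1/2² − 1/4²)/(1/2² − 1/3²) = 0.1875/0.1389 = 1.35.

1.35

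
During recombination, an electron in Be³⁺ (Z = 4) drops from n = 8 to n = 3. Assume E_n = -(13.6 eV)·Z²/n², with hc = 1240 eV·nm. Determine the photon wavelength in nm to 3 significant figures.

For Z = 4 the level energies scale as Z², so the effective Rydberg energy is 13.6 × 16 = 217.6 eV.
ΔE = 217.6 × (1/3² − 1/8²) = 217.6 × 0.09549 = 20.78 eV.
λ = hc/ΔE = 1240 / 20.78 = 59.7 nm.

59.7 nm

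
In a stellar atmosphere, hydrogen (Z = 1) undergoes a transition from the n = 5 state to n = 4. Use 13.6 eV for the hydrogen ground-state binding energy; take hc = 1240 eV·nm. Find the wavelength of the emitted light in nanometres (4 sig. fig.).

4052 nm

ΔE = 13.60 × (1/4² − 1/5²) = 13.60 × 0.02250 = 0.3060 eV.
λ = hc/ΔE = 1240 / 0.3060 = 4052 nm.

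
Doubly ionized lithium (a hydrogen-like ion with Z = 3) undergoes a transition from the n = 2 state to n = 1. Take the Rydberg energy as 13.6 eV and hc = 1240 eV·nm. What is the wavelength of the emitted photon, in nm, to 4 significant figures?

For Z = 3 the level energies scale as Z², so the effective Rydberg energy is 13.6 × 9 = 122.4 eV.
ΔE = 122.4 × (1/1² − 1/2²) = 122.4 × 0.7500 = 91.80 eV.
λ = hc/ΔE = 1240 / 91.80 = 13.51 nm.

13.51 nm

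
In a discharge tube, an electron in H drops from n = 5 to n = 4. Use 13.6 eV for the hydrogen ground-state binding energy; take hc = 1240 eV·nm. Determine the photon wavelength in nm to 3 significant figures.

ΔE = 13.60 × (1/4² − 1/5²) = 13.60 × 0.02250 = 0.3060 eV.
λ = hc/ΔE = 1240 / 0.3060 = 4050 nm.

4050 nm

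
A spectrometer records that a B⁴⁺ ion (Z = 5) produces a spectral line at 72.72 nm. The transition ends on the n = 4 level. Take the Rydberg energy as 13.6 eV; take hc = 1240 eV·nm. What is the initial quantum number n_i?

n_i = 9

The photon energy is ΔE = hc/λ = 1240 / 72.72 = 17.05 eV.
With Z = 5, ΔE = 340.0 × (1/n_f² − 1/n_i²), so 1/n_f² − 1/n_i² = 0.05015.
With n_f = 4: 1/n_i² = 1/16 − 0.05015 = 0.01235, so n_i ≈ 9.00.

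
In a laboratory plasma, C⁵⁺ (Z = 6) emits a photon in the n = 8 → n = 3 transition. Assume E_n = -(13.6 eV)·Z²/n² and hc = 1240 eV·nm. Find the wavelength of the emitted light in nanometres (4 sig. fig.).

For Z = 6 the level energies scale as Z², so the effective Rydberg energy is 13.6 × 36 = 489.6 eV.
ΔE = 489.6 × (1/3² − 1/8²) = 489.6 × 0.09549 = 46.75 eV.
λ = hc/ΔE = 1240 / 46.75 = 26.52 nm.

26.52 nm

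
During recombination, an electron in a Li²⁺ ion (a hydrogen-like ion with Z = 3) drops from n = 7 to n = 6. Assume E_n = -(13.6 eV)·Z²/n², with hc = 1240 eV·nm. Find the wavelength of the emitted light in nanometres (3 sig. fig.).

For Z = 3 the level energies scale as Z², so the effective Rydberg energy is 13.6 × 9 = 122.4 eV.
ΔE = 122.4 × (1/6² − 1/7²) = 122.4 × 0.007370 = 0.9020 eV.
λ = hc/ΔE = 1240 / 0.9020 = 1370 nm.

1370 nm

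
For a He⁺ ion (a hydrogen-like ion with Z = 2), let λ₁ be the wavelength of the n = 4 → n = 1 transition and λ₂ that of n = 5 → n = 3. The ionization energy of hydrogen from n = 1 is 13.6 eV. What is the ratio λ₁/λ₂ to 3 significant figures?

0.0759

λ ∝ 1/ΔE ∝ 1/(1/n_f² − 1/n_i²), and the Z² and hc factors cancel in the ratio.
λ₁/λ₂ = (1/3² − 1/5²)/(1/1² − 1/4²) = 0.07111/0.9375 = 0.0759.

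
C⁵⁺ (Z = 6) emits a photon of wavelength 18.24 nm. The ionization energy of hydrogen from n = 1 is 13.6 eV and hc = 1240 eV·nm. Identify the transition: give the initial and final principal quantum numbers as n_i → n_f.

n_i = 3, n_f = 2

The photon energy is ΔE = hc/λ = 1240 / 18.24 = 67.98 eV.
With Z = 6, ΔE = 489.6 × (1/n_f² − 1/n_i²), so 1/n_f² − 1/n_i² = 0.1389.
Trying n_f = 2 gives 1/n_i² = 0.1111, i.e. n_i ≈ 3; this pair matches.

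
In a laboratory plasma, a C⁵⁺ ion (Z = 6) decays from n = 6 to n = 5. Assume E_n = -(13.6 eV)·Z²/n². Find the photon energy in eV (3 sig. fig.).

The Bohr energies scale as Z², so for Z = 6: E_n = −489.6/n² eV.
E_6 = −489.6/36 = −13.60 eV and E_5 = −489.6/25 = −19.58 eV.
The photon energy is |E_6 − E_5| = 5.98 eV.

5.98 eV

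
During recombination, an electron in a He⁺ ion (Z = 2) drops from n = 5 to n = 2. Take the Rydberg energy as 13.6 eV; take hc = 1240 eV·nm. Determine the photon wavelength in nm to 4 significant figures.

108.5 nm

For Z = 2 the level energies scale as Z², so the effective Rydberg energy is 13.6 × 4 = 54.40 eV.
ΔE = 54.40 × (1/2² − 1/5²) = 54.40 × 0.2100 = 11.42 eV.
λ = hc/ΔE = 1240 / 11.42 = 108.5 nm.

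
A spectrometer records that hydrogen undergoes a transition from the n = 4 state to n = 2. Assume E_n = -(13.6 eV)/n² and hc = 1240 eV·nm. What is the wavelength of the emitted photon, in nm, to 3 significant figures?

ΔE = 13.60 × (1/2² − 1/4²) = 13.60 × 0.1875 = 2.550 eV.
λ = hc/ΔE = 1240 / 2.550 = 486 nm.

486 nm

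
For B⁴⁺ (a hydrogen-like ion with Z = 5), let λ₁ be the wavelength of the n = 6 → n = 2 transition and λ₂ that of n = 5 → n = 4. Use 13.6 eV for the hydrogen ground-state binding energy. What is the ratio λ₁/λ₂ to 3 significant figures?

0.101

λ ∝ 1/ΔE ∝ 1/(1/n_f² − 1/n_i²), and the Z² and hc factors cancel in the ratio.
λ₁/λ₂ = (1/4² − 1/5²)/(1/2² − 1/6²) = 0.02250/0.2222 = 0.101.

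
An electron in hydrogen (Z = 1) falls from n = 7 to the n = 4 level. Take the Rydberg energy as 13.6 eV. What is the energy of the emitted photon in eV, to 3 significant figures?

E_7 = −13.60/49 = −0.2776 eV and E_4 = −13.60/16 = −0.8500 eV.
The photon energy is |E_7 − E_4| = 0.572 eV.

0.572 eV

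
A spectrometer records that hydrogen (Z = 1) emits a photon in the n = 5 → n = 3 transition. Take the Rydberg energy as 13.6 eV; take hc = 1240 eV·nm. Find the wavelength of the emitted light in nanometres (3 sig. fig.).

1280 nm

ΔE = 13.60 × (1/3² − 1/5²) = 13.60 × 0.07111 = 0.9671 eV.
λ = hc/ΔE = 1240 / 0.9671 = 1280 nm.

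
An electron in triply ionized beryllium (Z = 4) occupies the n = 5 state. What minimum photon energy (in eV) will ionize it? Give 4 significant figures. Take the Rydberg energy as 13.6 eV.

8.704 eV

E_n = −13.6 Z²/n² = −217.6/n² eV for Z = 4.
E_5 = −217.6/25 = −8.704 eV, so ionization (to E = 0) requires 8.704 eV.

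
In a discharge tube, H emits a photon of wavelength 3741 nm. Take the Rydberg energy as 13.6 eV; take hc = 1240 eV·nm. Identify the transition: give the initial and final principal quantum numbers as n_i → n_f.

n_i = 8, n_f = 5

The photon energy is ΔE = hc/λ = 1240 / 3741 = 0.3315 eV.
With Z = 1, ΔE = 13.60 × (1/n_f² − 1/n_i²), so 1/n_f² − 1/n_i² = 0.02437.
Trying n_f = 5 gives 1/n_i² = 0.01563, i.e. n_i ≈ 8; this pair matches.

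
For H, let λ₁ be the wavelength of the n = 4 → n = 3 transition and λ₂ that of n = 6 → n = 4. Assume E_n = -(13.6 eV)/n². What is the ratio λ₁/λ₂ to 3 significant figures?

0.714

λ ∝ 1/ΔE ∝ 1/(1/n_f² − 1/n_i²), and the Z² and hc factors cancel in the ratio.
λ₁/λ₂ = (1/4² − 1/6²)/(1/3² − 1/4²) = 0.03472/0.04861 = 0.714.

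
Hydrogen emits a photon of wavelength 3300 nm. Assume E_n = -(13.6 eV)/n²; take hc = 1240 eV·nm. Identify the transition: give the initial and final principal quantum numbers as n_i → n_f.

The photon energy is ΔE = hc/λ = 1240 / 3300 = 0.3758 eV.
With Z = 1, ΔE = 13.60 × (1/n_f² − 1/n_i²), so 1/n_f² − 1/n_i² = 0.02763.
Trying n_f = 5 gives 1/n_i² = 0.01237, i.e. n_i ≈ 9; this pair matches.

n_i = 9, n_f = 5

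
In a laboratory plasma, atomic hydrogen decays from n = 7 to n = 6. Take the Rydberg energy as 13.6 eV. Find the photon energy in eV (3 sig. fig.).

0.100 eV

E_7 = −13.60/49 = −0.2776 eV and E_6 = −13.60/36 = −0.3778 eV.
The photon energy is |E_7 − E_6| = 0.100 eV.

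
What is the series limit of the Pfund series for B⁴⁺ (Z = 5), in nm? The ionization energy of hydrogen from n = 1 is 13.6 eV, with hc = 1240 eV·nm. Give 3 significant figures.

91.2 nm

The Pfund series has lower level n_f = 5; the series limit corresponds to n_i → ∞.
ΔE_max = 13.6 × 25 / 5² = 13.60 eV.
λ_min = 1240 / 13.60 = 91.2 nm.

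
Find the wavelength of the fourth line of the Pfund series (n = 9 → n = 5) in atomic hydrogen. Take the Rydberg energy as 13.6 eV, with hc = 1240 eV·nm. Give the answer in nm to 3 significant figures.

The Pfund series terminates on n_f = 5; the fourth line has n_i = 5+4 = 9.
ΔE = 13.60 × (1/5² − 1/9²) = 0.3761 eV.
λ = 1240 / 0.3761 = 3300 nm.

3300 nm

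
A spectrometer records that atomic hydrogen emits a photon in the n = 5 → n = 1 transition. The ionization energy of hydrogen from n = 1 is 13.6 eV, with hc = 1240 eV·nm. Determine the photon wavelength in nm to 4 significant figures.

94.98 nm

ΔE = 13.60 × (1/1² − 1/5²) = 13.60 × 0.9600 = 13.06 eV.
λ = hc/ΔE = 1240 / 13.06 = 94.98 nm.
This line belongs to the Lyman series.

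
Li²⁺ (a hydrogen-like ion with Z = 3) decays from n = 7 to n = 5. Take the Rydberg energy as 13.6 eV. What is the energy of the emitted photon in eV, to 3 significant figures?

2.40 eV

The Bohr energies scale as Z², so for Z = 3: E_n = −122.4/n² eV.
E_7 = −122.4/49 = −2.498 eV and E_5 = −122.4/25 = −4.896 eV.
The photon energy is |E_7 − E_5| = 2.40 eV.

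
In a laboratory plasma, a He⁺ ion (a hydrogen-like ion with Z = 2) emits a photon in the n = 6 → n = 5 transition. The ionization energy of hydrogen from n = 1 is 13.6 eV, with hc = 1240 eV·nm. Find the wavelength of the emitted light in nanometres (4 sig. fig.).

1865 nm

For Z = 2 the level energies scale as Z², so the effective Rydberg energy is 13.6 × 4 = 54.40 eV.
ΔE = 54.40 × (1/5² − 1/6²) = 54.40 × 0.01222 = 0.6649 eV.
λ = hc/ΔE = 1240 / 0.6649 = 1865 nm.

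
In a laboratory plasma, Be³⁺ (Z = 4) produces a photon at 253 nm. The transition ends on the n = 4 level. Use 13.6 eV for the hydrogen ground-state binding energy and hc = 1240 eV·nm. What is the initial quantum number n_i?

n_i = 5

The photon energy is ΔE = hc/λ = 1240 / 253 = 4.901 eV.
With Z = 4, ΔE = 217.6 × (1/n_f² − 1/n_i²), so 1/n_f² − 1/n_i² = 0.02252.
With n_f = 4: 1/n_i² = 1/16 − 0.02252 = 0.03998, so n_i ≈ 5.00.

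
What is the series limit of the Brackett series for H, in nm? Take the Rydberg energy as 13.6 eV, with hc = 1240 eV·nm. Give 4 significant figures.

The Brackett series has lower level n_f = 4; the series limit corresponds to n_i → ∞.
ΔE_max = 13.6 × 1 / 4² = 0.8500 eV.
λ_min = 1240 / 0.8500 = 1459 nm.

1459 nm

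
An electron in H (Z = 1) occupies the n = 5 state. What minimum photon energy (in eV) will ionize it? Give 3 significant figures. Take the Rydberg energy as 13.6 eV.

0.544 eV

E_5 = −13.60/25 = −0.544 eV, so ionization (to E = 0) requires 0.544 eV.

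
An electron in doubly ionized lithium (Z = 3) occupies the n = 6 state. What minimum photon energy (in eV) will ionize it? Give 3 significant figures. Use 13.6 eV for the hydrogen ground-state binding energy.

E_n = −13.6 Z²/n² = −122.4/n² eV for Z = 3.
E_6 = −122.4/36 = −3.40 eV, so ionization (to E = 0) requires 3.40 eV.

3.40 eV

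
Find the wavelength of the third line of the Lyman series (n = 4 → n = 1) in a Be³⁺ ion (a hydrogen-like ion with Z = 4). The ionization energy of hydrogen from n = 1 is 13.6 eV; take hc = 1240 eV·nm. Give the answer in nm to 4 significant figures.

6.078 nm

The Lyman series terminates on n_f = 1; the third line has n_i = 1+3 = 4.
ΔE = 217.6 × (1/1² − 1/4²) = 204.0 eV.
λ = 1240 / 204.0 = 6.078 nm.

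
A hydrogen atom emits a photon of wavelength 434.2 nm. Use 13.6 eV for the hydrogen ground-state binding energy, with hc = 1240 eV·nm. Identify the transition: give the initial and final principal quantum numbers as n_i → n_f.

n_i = 5, n_f = 2

The photon energy is ΔE = hc/λ = 1240 / 434.2 = 2.856 eV.
With Z = 1, ΔE = 13.60 × (1/n_f² − 1/n_i²), so 1/n_f² − 1/n_i² = 0.2100.
Trying n_f = 2 gives 1/n_i² = 0.04001, i.e. n_i ≈ 5; this pair matches.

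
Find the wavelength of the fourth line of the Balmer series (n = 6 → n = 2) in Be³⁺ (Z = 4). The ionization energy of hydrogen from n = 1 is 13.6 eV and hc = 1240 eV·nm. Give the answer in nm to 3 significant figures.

The Balmer series terminates on n_f = 2; the fourth line has n_i = 2+4 = 6.
ΔE = 217.6 × (1/2² − 1/6²) = 48.36 eV.
λ = 1240 / 48.36 = 25.6 nm.

25.6 nm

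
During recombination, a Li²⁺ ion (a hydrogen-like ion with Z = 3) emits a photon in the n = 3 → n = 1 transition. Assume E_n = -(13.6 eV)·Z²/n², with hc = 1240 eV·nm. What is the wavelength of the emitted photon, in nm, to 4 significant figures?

11.40 nm

For Z = 3 the level energies scale as Z², so the effective Rydberg energy is 13.6 × 9 = 122.4 eV.
ΔE = 122.4 × (1/1² − 1/3²) = 122.4 × 0.8889 = 108.8 eV.
λ = hc/ΔE = 1240 / 108.8 = 11.40 nm.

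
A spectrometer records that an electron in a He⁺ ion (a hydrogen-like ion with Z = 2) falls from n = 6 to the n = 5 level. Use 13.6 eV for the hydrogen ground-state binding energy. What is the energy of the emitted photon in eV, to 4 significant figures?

0.6649 eV

The Bohr energies scale as Z², so for Z = 2: E_n = −54.40/n² eV.
E_6 = −54.40/36 = −1.511 eV and E_5 = −54.40/25 = −2.176 eV.
The photon energy is |E_6 − E_5| = 0.6649 eV.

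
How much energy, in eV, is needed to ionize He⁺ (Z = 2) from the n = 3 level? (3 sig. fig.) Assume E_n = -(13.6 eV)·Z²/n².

E_n = −13.6 Z²/n² = −54.40/n² eV for Z = 2.
E_3 = −54.40/9 = −6.04 eV, so ionization (to E = 0) requires 6.04 eV.

6.04 eV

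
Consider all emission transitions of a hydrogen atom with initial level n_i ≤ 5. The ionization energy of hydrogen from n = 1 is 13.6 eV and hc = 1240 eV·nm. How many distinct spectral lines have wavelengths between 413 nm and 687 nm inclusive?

Enumerate all n_i → n_f pairs with 1 ≤ n_f < n_i ≤ 5 and compute λ = 1240 / [13.6·1·(1/n_f² − 1/n_i²)].
Lines falling in [413, 687] nm: 5→2 (434.2 nm), 4→2 (486.3 nm), 3→2 (656.5 nm).

3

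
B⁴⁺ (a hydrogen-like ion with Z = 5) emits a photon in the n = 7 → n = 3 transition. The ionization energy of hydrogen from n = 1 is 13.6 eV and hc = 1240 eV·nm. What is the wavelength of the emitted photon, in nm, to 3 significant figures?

For Z = 5 the level energies scale as Z², so the effective Rydberg energy is 13.6 × 25 = 340.0 eV.
ΔE = 340.0 × (1/3² − 1/7²) = 340.0 × 0.09070 = 30.84 eV.
λ = hc/ΔE = 1240 / 30.84 = 40.2 nm.

40.2 nm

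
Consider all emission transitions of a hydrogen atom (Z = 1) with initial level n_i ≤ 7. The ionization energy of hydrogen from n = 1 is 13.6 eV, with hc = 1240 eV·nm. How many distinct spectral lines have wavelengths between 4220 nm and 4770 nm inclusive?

Enumerate all n_i → n_f pairs with 1 ≤ n_f < n_i ≤ 7 and compute λ = 1240 / [13.6·1·(1/n_f² − 1/n_i²)].
Lines falling in [4220, 4770] nm: 7→5 (4654 nm).

1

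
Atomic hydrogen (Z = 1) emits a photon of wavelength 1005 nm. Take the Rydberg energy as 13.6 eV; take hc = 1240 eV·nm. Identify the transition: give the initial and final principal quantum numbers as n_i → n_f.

n_i = 7, n_f = 3

The photon energy is ΔE = hc/λ = 1240 / 1005 = 1.234 eV.
With Z = 1, ΔE = 13.60 × (1/n_f² − 1/n_i²), so 1/n_f² − 1/n_i² = 0.09072.
Trying n_f = 3 gives 1/n_i² = 0.02039, i.e. n_i ≈ 7; this pair matches.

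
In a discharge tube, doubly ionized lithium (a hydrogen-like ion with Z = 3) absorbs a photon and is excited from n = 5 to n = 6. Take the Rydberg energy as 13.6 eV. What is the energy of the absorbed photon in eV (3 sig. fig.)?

1.50 eV

The Bohr energies scale as Z², so for Z = 3: E_n = −122.4/n² eV.
E_6 = −122.4/36 = −3.400 eV and E_5 = −122.4/25 = −4.896 eV.
The photon energy is |E_6 − E_5| = 1.50 eV.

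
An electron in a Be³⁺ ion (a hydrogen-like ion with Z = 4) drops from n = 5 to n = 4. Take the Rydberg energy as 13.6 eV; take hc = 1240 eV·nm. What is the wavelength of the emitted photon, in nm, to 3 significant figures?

253 nm

For Z = 4 the level energies scale as Z², so the effective Rydberg energy is 13.6 × 16 = 217.6 eV.
ΔE = 217.6 × (1/4² − 1/5²) = 217.6 × 0.02250 = 4.896 eV.
λ = hc/ΔE = 1240 / 4.896 = 253 nm.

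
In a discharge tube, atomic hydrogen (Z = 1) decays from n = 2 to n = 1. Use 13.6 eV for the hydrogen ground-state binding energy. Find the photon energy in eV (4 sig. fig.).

E_2 = −13.60/4 = −3.400 eV and E_1 = −13.60/1 = −13.60 eV.
The photon energy is |E_2 − E_1| = 10.20 eV.

10.20 eV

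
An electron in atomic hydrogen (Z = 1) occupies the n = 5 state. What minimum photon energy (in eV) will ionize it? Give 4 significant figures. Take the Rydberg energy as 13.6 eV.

0.5440 eV

E_5 = −13.60/25 = −0.5440 eV, so ionization (to E = 0) requires 0.5440 eV.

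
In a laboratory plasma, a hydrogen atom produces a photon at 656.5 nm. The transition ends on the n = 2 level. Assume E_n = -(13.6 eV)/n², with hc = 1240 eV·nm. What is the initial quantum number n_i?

The photon energy is ΔE = hc/λ = 1240 / 656.5 = 1.889 eV.
With Z = 1, ΔE = 13.60 × (1/n_f² − 1/n_i²), so 1/n_f² − 1/n_i² = 0.1389.
With n_f = 2: 1/n_i² = 1/4 − 0.1389 = 0.1111, so n_i ≈ 3.00.

n_i = 3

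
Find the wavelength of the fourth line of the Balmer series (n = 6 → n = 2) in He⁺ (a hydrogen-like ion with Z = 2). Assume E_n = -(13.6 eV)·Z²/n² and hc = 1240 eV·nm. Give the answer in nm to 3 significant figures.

The Balmer series terminates on n_f = 2; the fourth line has n_i = 2+4 = 6.
ΔE = 54.40 × (1/2² − 1/6²) = 12.09 eV.
λ = 1240 / 12.09 = 103 nm.

103 nm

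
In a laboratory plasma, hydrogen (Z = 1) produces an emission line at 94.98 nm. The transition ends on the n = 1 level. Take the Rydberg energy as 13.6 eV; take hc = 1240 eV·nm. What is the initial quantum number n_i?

The photon energy is ΔE = hc/λ = 1240 / 94.98 = 13.06 eV.
With Z = 1, ΔE = 13.60 × (1/n_f² − 1/n_i²), so 1/n_f² − 1/n_i² = 0.9600.
With n_f = 1: 1/n_i² = 1/1 − 0.9600 = 0.04005, so n_i ≈ 5.00.

n_i = 5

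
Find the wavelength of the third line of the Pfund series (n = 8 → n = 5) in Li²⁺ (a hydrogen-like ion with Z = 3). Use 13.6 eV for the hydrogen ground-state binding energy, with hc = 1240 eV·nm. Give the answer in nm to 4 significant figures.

415.6 nm

The Pfund series terminates on n_f = 5; the third line has n_i = 5+3 = 8.
ΔE = 122.4 × (1/5² − 1/8²) = 2.984 eV.
λ = 1240 / 2.984 = 415.6 nm.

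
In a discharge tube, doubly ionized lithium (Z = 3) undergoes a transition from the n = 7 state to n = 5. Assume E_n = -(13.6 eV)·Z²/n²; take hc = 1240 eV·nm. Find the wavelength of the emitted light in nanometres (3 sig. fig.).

For Z = 3 the level energies scale as Z², so the effective Rydberg energy is 13.6 × 9 = 122.4 eV.
ΔE = 122.4 × (1/5² − 1/7²) = 122.4 × 0.01959 = 2.398 eV.
λ = hc/ΔE = 1240 / 2.398 = 517 nm.

517 nm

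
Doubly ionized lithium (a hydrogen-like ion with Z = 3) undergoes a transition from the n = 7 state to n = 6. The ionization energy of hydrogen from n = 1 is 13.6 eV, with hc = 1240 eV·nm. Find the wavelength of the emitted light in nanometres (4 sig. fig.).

1375 nm

For Z = 3 the level energies scale as Z², so the effective Rydberg energy is 13.6 × 9 = 122.4 eV.
ΔE = 122.4 × (1/6² − 1/7²) = 122.4 × 0.007370 = 0.9020 eV.
λ = hc/ΔE = 1240 / 0.9020 = 1375 nm.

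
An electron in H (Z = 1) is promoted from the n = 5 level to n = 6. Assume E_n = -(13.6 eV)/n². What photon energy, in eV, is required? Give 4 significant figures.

E_6 = −13.60/36 = −0.3778 eV and E_5 = −13.60/25 = −0.5440 eV.
The photon energy is |E_6 − E_5| = 0.1662 eV.

0.1662 eV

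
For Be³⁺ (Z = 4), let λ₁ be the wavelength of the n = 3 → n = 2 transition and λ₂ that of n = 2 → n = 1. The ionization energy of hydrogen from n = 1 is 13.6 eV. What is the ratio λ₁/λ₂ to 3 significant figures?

λ ∝ 1/ΔE ∝ 1/(1/n_f² − 1/n_i²), and the Z² and hc factors cancel in the ratio.
λ₁/λ₂ = (1/1² − 1/2²)/(1/2² − 1/3²) = 0.7500/0.1389 = 5.40.

5.40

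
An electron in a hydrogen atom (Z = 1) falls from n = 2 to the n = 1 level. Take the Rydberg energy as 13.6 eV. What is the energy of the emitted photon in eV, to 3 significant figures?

10.2 eV

E_2 = −13.60/4 = −3.400 eV and E_1 = −13.60/1 = −13.60 eV.
The photon energy is |E_2 − E_1| = 10.2 eV.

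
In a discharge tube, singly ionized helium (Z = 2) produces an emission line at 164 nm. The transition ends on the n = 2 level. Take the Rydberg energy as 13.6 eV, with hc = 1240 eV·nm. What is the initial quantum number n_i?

The photon energy is ΔE = hc/λ = 1240 / 164 = 7.561 eV.
With Z = 2, ΔE = 54.40 × (1/n_f² − 1/n_i²), so 1/n_f² − 1/n_i² = 0.1390.
With n_f = 2: 1/n_i² = 1/4 − 0.1390 = 0.1110, so n_i ≈ 3.00.

n_i = 3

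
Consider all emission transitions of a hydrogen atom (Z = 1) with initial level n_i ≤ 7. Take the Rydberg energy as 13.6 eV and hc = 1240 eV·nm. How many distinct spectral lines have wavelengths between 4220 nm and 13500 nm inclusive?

3

Enumerate all n_i → n_f pairs with 1 ≤ n_f < n_i ≤ 7 and compute λ = 1240 / [13.6·1·(1/n_f² − 1/n_i²)].
Lines falling in [4220, 13500] nm: 7→5 (4654 nm), 6→5 (7460 nm), 7→6 (12370 nm).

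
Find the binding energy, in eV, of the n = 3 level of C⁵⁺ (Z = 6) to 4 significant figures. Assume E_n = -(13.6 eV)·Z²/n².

E_n = −13.6 Z²/n² = −489.6/n² eV for Z = 6.
E_3 = −489.6/9 = −54.40 eV, so ionization (to E = 0) requires 54.40 eV.

54.40 eV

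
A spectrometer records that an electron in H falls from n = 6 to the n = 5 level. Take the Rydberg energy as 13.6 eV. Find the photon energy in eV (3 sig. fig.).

E_6 = −13.60/36 = −0.3778 eV and E_5 = −13.60/25 = −0.5440 eV.
The photon energy is |E_6 − E_5| = 0.166 eV.

0.166 eV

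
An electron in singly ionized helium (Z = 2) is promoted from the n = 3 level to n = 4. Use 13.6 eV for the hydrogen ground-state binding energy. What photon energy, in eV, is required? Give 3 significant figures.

The Bohr energies scale as Z², so for Z = 2: E_n = −54.40/n² eV.
E_4 = −54.40/16 = −3.400 eV and E_3 = −54.40/9 = −6.044 eV.
The photon energy is |E_4 − E_3| = 2.64 eV.

2.64 eV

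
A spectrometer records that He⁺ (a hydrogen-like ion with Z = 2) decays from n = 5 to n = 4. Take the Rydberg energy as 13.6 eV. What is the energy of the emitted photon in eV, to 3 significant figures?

1.22 eV

The Bohr energies scale as Z², so for Z = 2: E_n = −54.40/n² eV.
E_5 = −54.40/25 = −2.176 eV and E_4 = −54.40/16 = −3.400 eV.
The photon energy is |E_5 − E_4| = 1.22 eV.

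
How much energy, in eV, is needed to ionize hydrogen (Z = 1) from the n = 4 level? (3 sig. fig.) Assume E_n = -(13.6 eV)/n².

0.850 eV

E_4 = −13.60/16 = −0.850 eV, so ionization (to E = 0) requires 0.850 eV.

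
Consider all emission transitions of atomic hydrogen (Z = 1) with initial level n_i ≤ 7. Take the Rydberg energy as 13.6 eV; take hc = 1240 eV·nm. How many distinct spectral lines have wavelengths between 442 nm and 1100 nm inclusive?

Enumerate all n_i → n_f pairs with 1 ≤ n_f < n_i ≤ 7 and compute λ = 1240 / [13.6·1·(1/n_f² − 1/n_i²)].
Lines falling in [442, 1100] nm: 4→2 (486.3 nm), 3→2 (656.5 nm), 7→3 (1005 nm), 6→3 (1094 nm).

4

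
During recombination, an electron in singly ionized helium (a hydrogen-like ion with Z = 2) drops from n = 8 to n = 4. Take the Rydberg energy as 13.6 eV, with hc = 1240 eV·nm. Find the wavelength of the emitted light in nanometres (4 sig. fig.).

486.3 nm

For Z = 2 the level energies scale as Z², so the effective Rydberg energy is 13.6 × 4 = 54.40 eV.
ΔE = 54.40 × (1/4² − 1/8²) = 54.40 × 0.04688 = 2.550 eV.
λ = hc/ΔE = 1240 / 2.550 = 486.3 nm.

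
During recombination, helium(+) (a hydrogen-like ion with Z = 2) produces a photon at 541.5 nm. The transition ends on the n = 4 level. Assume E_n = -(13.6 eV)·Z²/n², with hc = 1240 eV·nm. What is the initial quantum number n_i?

n_i = 7

The photon energy is ΔE = hc/λ = 1240 / 541.5 = 2.290 eV.
With Z = 2, ΔE = 54.40 × (1/n_f² − 1/n_i²), so 1/n_f² − 1/n_i² = 0.04209.
With n_f = 4: 1/n_i² = 1/16 − 0.04209 = 0.02041, so n_i ≈ 7.00.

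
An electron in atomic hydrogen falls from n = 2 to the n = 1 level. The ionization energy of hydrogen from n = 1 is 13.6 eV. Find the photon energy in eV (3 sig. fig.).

10.2 eV

E_2 = −13.60/4 = −3.400 eV and E_1 = −13.60/1 = −13.60 eV.
The photon energy is |E_2 − E_1| = 10.2 eV.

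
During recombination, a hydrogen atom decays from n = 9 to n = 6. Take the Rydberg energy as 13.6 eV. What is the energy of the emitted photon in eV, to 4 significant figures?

0.2099 eV

E_9 = −13.60/81 = −0.1679 eV and E_6 = −13.60/36 = −0.3778 eV.
The photon energy is |E_9 − E_6| = 0.2099 eV.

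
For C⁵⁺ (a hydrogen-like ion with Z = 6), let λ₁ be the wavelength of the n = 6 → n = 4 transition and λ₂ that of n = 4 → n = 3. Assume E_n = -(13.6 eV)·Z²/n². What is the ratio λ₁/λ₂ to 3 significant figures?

1.40

λ ∝ 1/ΔE ∝ 1/(1/n_f² − 1/n_i²), and the Z² and hc factors cancel in the ratio.
λ₁/λ₂ = (1/3² − 1/4²)/(1/4² − 1/6²) = 0.04861/0.03472 = 1.40.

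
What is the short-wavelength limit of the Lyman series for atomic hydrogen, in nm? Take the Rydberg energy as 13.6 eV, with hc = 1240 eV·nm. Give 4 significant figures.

91.18 nm

The Lyman series has lower level n_f = 1; the series limit corresponds to n_i → ∞.
ΔE_max = 13.6 × 1 / 1² = 13.60 eV.
λ_min = 1240 / 13.60 = 91.18 nm.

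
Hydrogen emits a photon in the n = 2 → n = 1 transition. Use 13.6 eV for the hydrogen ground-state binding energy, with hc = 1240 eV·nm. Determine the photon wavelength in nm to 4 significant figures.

121.6 nm

ΔE = 13.60 × (1/1² − 1/2²) = 13.60 × 0.7500 = 10.20 eV.
λ = hc/ΔE = 1240 / 10.20 = 121.6 nm.
This line belongs to the Lyman series.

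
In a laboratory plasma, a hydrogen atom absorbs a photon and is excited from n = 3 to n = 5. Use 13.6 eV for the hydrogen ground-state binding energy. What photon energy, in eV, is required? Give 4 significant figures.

E_5 = −13.60/25 = −0.5440 eV and E_3 = −13.60/9 = −1.511 eV.
The photon energy is |E_5 − E_3| = 0.9671 eV.

0.9671 eV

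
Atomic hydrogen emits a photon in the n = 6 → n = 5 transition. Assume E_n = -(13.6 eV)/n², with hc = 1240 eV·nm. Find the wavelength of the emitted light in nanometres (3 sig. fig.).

ΔE = 13.60 × (1/5² − 1/6²) = 13.60 × 0.01222 = 0.1662 eV.
λ = hc/ΔE = 1240 / 0.1662 = 7460 nm.

7460 nm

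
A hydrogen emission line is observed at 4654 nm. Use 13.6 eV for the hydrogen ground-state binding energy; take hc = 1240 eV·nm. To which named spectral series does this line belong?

Pfund

ΔE = 1240/4654 = 0.2664 eV.
This matches 13.6 × (1/5² − 1/7²), so n_f = 5: the Pfund series.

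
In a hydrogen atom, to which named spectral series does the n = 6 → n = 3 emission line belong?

Paschen

The series is set by the lower level: n_f = 3 is the Paschen series.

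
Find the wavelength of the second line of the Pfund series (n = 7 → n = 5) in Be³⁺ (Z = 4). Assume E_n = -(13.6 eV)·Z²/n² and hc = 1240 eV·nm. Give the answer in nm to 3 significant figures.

291 nm

The Pfund series terminates on n_f = 5; the second line has n_i = 5+2 = 7.
ΔE = 217.6 × (1/5² − 1/7²) = 4.263 eV.
λ = 1240 / 4.263 = 291 nm.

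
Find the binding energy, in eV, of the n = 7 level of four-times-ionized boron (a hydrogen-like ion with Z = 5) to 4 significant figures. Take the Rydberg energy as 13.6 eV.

6.939 eV

E_n = −13.6 Z²/n² = −340.0/n² eV for Z = 5.
E_7 = −340.0/49 = −6.939 eV, so ionization (to E = 0) requires 6.939 eV.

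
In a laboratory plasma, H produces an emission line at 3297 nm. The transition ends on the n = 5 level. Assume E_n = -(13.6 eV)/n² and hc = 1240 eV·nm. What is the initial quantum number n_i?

The photon energy is ΔE = hc/λ = 1240 / 3297 = 0.3761 eV.
With Z = 1, ΔE = 13.60 × (1/n_f² − 1/n_i²), so 1/n_f² − 1/n_i² = 0.02765.
With n_f = 5: 1/n_i² = 1/25 − 0.02765 = 0.01235, so n_i ≈ 9.00.

n_i = 9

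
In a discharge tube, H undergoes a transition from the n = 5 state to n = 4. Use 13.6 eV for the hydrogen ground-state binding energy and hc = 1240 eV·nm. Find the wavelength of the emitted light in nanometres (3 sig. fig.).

4050 nm

ΔE = 13.60 × (1/4² − 1/5²) = 13.60 × 0.02250 = 0.3060 eV.
λ = hc/ΔE = 1240 / 0.3060 = 4050 nm.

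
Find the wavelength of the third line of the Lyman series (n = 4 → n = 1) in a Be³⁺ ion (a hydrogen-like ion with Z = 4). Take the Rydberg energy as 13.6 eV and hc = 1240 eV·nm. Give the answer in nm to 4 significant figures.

The Lyman series terminates on n_f = 1; the third line has n_i = 1+3 = 4.
ΔE = 217.6 × (1/1² − 1/4²) = 204.0 eV.
λ = 1240 / 204.0 = 6.078 nm.

6.078 nm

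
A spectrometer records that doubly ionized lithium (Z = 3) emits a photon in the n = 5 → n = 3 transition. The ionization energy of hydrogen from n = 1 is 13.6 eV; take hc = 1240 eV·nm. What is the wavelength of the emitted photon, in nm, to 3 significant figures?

142 nm

For Z = 3 the level energies scale as Z², so the effective Rydberg energy is 13.6 × 9 = 122.4 eV.
ΔE = 122.4 × (1/3² − 1/5²) = 122.4 × 0.07111 = 8.704 eV.
λ = hc/ΔE = 1240 / 8.704 = 142 nm.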